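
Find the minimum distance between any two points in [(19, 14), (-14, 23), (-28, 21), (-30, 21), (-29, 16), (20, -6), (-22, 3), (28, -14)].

Computing all pairwise distances among 8 points:

d((19, 14), (-14, 23)) = 34.2053
d((19, 14), (-28, 21)) = 47.5184
d((19, 14), (-30, 21)) = 49.4975
d((19, 14), (-29, 16)) = 48.0416
d((19, 14), (20, -6)) = 20.025
d((19, 14), (-22, 3)) = 42.45
d((19, 14), (28, -14)) = 29.4109
d((-14, 23), (-28, 21)) = 14.1421
d((-14, 23), (-30, 21)) = 16.1245
d((-14, 23), (-29, 16)) = 16.5529
d((-14, 23), (20, -6)) = 44.6878
d((-14, 23), (-22, 3)) = 21.5407
d((-14, 23), (28, -14)) = 55.9732
d((-28, 21), (-30, 21)) = 2.0 <-- minimum
d((-28, 21), (-29, 16)) = 5.099
d((-28, 21), (20, -6)) = 55.0727
d((-28, 21), (-22, 3)) = 18.9737
d((-28, 21), (28, -14)) = 66.0379
d((-30, 21), (-29, 16)) = 5.099
d((-30, 21), (20, -6)) = 56.8243
d((-30, 21), (-22, 3)) = 19.6977
d((-30, 21), (28, -14)) = 67.7422
d((-29, 16), (20, -6)) = 53.7122
d((-29, 16), (-22, 3)) = 14.7648
d((-29, 16), (28, -14)) = 64.4127
d((20, -6), (-22, 3)) = 42.9535
d((20, -6), (28, -14)) = 11.3137
d((-22, 3), (28, -14)) = 52.811

Closest pair: (-28, 21) and (-30, 21) with distance 2.0

The closest pair is (-28, 21) and (-30, 21) with Euclidean distance 2.0. For 8 points, brute-force pairwise comparison is shown above. For large n, the divide-and-conquer algorithm (sort by x, recurse on halves, check the dividing strip) achieves O(n log n).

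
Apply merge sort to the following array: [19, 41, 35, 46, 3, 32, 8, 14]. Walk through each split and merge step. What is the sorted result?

Merge sort trace:

Split: [19, 41, 35, 46, 3, 32, 8, 14] -> [19, 41, 35, 46] and [3, 32, 8, 14]
  Split: [19, 41, 35, 46] -> [19, 41] and [35, 46]
    Split: [19, 41] -> [19] and [41]
    Merge: [19] + [41] -> [19, 41]
    Split: [35, 46] -> [35] and [46]
    Merge: [35] + [46] -> [35, 46]
  Merge: [19, 41] + [35, 46] -> [19, 35, 41, 46]
  Split: [3, 32, 8, 14] -> [3, 32] and [8, 14]
    Split: [3, 32] -> [3] and [32]
    Merge: [3] + [32] -> [3, 32]
    Split: [8, 14] -> [8] and [14]
    Merge: [8] + [14] -> [8, 14]
  Merge: [3, 32] + [8, 14] -> [3, 8, 14, 32]
Merge: [19, 35, 41, 46] + [3, 8, 14, 32] -> [3, 8, 14, 19, 32, 35, 41, 46]

Final sorted array: [3, 8, 14, 19, 32, 35, 41, 46]

The merge sort proceeds by recursively splitting the array and merging sorted halves.
After all merges, the sorted array is [3, 8, 14, 19, 32, 35, 41, 46].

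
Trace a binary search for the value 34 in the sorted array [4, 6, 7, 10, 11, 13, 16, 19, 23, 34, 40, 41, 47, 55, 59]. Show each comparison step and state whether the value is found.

Binary search for 34 in [4, 6, 7, 10, 11, 13, 16, 19, 23, 34, 40, 41, 47, 55, 59]:

lo=0, hi=14, mid=7, arr[mid]=19 -> 19 < 34, search right half
lo=8, hi=14, mid=11, arr[mid]=41 -> 41 > 34, search left half
lo=8, hi=10, mid=9, arr[mid]=34 -> Found target at index 9!

Binary search finds 34 at index 9 after 3 comparisons. The search repeatedly halves the search space by comparing with the middle element.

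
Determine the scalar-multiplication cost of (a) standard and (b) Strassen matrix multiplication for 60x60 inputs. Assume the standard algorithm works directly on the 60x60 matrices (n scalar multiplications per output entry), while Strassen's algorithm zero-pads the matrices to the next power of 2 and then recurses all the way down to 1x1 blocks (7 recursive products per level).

Matrix multiplication for 60x60 matrices:

Strassen's algorithm requires power-of-2 dimensions. Pad 60x60 to 64x64 (next power of 2).

Standard algorithm: 60^3 = 216000 multiplications
Strassen's algorithm: 7^(log2(64)) = 7^6 = 117649 multiplications
Savings: 216000 - 117649 = 98351 multiplications

Standard: 216000 multiplications (60^3). Strassen: 117649 multiplications (7^6, after padding to 64x64). Strassen reduces 8 recursive multiplications to 7 at each level.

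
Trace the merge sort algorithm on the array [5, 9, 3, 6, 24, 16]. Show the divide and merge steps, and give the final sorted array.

Merge sort trace:

Split: [5, 9, 3, 6, 24, 16] -> [5, 9, 3] and [6, 24, 16]
  Split: [5, 9, 3] -> [5] and [9, 3]
    Split: [9, 3] -> [9] and [3]
    Merge: [9] + [3] -> [3, 9]
  Merge: [5] + [3, 9] -> [3, 5, 9]
  Split: [6, 24, 16] -> [6] and [24, 16]
    Split: [24, 16] -> [24] and [16]
    Merge: [24] + [16] -> [16, 24]
  Merge: [6] + [16, 24] -> [6, 16, 24]
Merge: [3, 5, 9] + [6, 16, 24] -> [3, 5, 6, 9, 16, 24]

Final sorted array: [3, 5, 6, 9, 16, 24]

The merge sort proceeds by recursively splitting the array and merging sorted halves.
After all merges, the sorted array is [3, 5, 6, 9, 16, 24].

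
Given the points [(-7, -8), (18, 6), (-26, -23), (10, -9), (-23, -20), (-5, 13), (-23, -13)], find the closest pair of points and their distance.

Computing all pairwise distances among 7 points:

d((-7, -8), (18, 6)) = 28.6531
d((-7, -8), (-26, -23)) = 24.2074
d((-7, -8), (10, -9)) = 17.0294
d((-7, -8), (-23, -20)) = 20.0
d((-7, -8), (-5, 13)) = 21.095
d((-7, -8), (-23, -13)) = 16.7631
d((18, 6), (-26, -23)) = 52.6972
d((18, 6), (10, -9)) = 17.0
d((18, 6), (-23, -20)) = 48.5489
d((18, 6), (-5, 13)) = 24.0416
d((18, 6), (-23, -13)) = 45.1885
d((-26, -23), (10, -9)) = 38.6264
d((-26, -23), (-23, -20)) = 4.2426 <-- minimum
d((-26, -23), (-5, 13)) = 41.6773
d((-26, -23), (-23, -13)) = 10.4403
d((10, -9), (-23, -20)) = 34.7851
d((10, -9), (-5, 13)) = 26.6271
d((10, -9), (-23, -13)) = 33.2415
d((-23, -20), (-5, 13)) = 37.5899
d((-23, -20), (-23, -13)) = 7.0
d((-5, 13), (-23, -13)) = 31.6228

Closest pair: (-26, -23) and (-23, -20) with distance 4.2426

The closest pair is (-26, -23) and (-23, -20) with Euclidean distance 4.2426. For 7 points, brute-force pairwise comparison is shown above. For large n, the divide-and-conquer algorithm (sort by x, recurse on halves, check the dividing strip) achieves O(n log n).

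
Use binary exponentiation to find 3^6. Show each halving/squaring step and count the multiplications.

Computing 3^6 by squaring (build up from 3^1; each line after the first costs one multiplication):

3^1 = 3
3^2 = (3^1)^2 = 3^2 = 9
3^3 = 3 * 3^2 = 3 * 9 = 27
3^6 = (3^3)^2 = 27^2 = 729

Result: 729
Multiplications needed: 3 (3 lines after 3^1)

3^6 = 729. Using exponentiation by squaring, this requires 3 multiplications. The key idea: if the exponent is even, square the half-power; if odd, multiply by the base once.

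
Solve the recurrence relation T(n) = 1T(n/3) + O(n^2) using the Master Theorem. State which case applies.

Master Theorem for T(n) = 1T(n/3) + O(n^2):

a = 1, b = 3, c = 2
log_b(a) = log_3(1) = 0.0000

Case 3: c = 2 > log_3(1) = 0.0000
T(n) = O(n^2) = O(n^2)

For T(n) = 1T(n/3) + O(n^2): log_3(1) = 0.0000. This is Case 3 of the Master Theorem (c > log_b(a), work dominated by root), giving O(n^2).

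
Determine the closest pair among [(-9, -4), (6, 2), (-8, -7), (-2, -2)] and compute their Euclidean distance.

Computing all pairwise distances among 4 points:

d((-9, -4), (6, 2)) = 16.1555
d((-9, -4), (-8, -7)) = 3.1623 <-- minimum
d((-9, -4), (-2, -2)) = 7.2801
d((6, 2), (-8, -7)) = 16.6433
d((6, 2), (-2, -2)) = 8.9443
d((-8, -7), (-2, -2)) = 7.8102

Closest pair: (-9, -4) and (-8, -7) with distance 3.1623

The closest pair is (-9, -4) and (-8, -7) with Euclidean distance 3.1623. For 4 points, brute-force pairwise comparison is shown above. For large n, the divide-and-conquer algorithm (sort by x, recurse on halves, check the dividing strip) achieves O(n log n).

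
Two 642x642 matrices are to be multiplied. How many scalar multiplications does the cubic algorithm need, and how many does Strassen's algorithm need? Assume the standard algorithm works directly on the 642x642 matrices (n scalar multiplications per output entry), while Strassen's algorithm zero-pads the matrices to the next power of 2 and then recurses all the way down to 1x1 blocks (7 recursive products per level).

Matrix multiplication for 642x642 matrices:

Strassen's algorithm requires power-of-2 dimensions. Pad 642x642 to 1024x1024 (next power of 2).

Standard algorithm: 642^3 = 264609288 multiplications
Strassen's algorithm: 7^(log2(1024)) = 7^10 = 282475249 multiplications
Difference: 264609288 - 282475249 = -17865961 (Strassen uses MORE here due to padding overhead — for small or just-over-power-of-2 n, padding can outweigh the per-level savings)

Standard: 264609288 multiplications (642^3). Strassen: 282475249 multiplications (7^10, after padding to 1024x1024). Strassen reduces 8 recursive multiplications to 7 at each level.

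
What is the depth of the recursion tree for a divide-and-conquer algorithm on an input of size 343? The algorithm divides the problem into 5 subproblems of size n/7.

For divide and conquer with division factor 7:

Problem sizes at each level:
Level 0: 343
Level 1: 49
Level 2: 7
Level 3: 1

The root is level 0 and the size-1 base case is level 3 (the tree spans levels 0 through 3, i.e. 4 levels counting the root), so the depth is the number of divisions: log_7(343) = 3

The recursion tree depth is log_7(343) = 3. At each level, the problem size is divided by 7, so it takes 3 divisions to reduce to a base case of size 1. The algorithm makes 5 recursive calls at each level.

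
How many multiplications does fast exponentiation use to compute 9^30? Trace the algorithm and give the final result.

Computing 9^30 by squaring (build up from 9^1; each line after the first costs one multiplication):

9^1 = 9
9^2 = (9^1)^2 = 9^2 = 81
9^3 = 9 * 9^2 = 9 * 81 = 729
9^6 = (9^3)^2 = 729^2 = 531441
9^7 = 9 * 9^6 = 9 * 531441 = 4782969
9^14 = (9^7)^2 = 4782969^2 = 22876792454961
9^15 = 9 * 9^14 = 9 * 22876792454961 = 205891132094649
9^30 = (9^15)^2 = 205891132094649^2 = 42391158275216203514294433201

Result: 42391158275216203514294433201
Multiplications needed: 7 (7 lines after 9^1)

9^30 = 42391158275216203514294433201. Using exponentiation by squaring, this requires 7 multiplications. The key idea: if the exponent is even, square the half-power; if odd, multiply by the base once.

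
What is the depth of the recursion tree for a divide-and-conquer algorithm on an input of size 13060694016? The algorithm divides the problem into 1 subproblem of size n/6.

For divide and conquer with division factor 6:

Problem sizes at each level:
Level 0: 13060694016
Level 1: 2176782336
Level 2: 362797056
Level 3: 60466176
Level 4: 10077696
Level 5: 1679616
Level 6: 279936
Level 7: 46656
Level 8: 7776
Level 9: 1296
Level 10: 216
Level 11: 36
Level 12: 6
Level 13: 1

The root is level 0 and the size-1 base case is level 13 (the tree spans levels 0 through 13, i.e. 14 levels counting the root), so the depth is the number of divisions: log_6(13060694016) = 13

The recursion tree depth is log_6(13060694016) = 13. At each level, the problem size is divided by 6, so it takes 13 divisions to reduce to a base case of size 1. The algorithm makes 1 recursive call at each level.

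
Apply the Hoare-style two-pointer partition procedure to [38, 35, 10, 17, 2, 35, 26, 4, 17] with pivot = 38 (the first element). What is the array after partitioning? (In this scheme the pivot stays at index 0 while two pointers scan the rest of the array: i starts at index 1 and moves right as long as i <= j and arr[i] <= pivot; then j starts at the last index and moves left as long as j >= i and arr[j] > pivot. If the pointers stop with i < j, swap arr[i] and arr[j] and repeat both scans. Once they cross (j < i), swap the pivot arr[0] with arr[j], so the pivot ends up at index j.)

Hoare-style two-pointer partition with pivot = 38:

Initial array: [38, 35, 10, 17, 2, 35, 26, 4, 17]

Pointers start at i = 1, j = 8.
i ends at 9, j ends at 8: the pointers have crossed (j < i), so scanning stops.

Swap pivot arr[0] with arr[8] to place pivot at position 8: [17, 35, 10, 17, 2, 35, 26, 4, 38]
Pivot position: 8

After partitioning with pivot 38, the array becomes [17, 35, 10, 17, 2, 35, 26, 4, 38]. The pivot is placed at index 8. All elements to the left of the pivot are <= 38, and all elements to the right are > 38.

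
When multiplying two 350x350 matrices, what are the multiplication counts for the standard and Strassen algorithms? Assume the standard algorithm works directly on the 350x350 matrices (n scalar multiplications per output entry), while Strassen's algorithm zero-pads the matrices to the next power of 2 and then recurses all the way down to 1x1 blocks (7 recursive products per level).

Matrix multiplication for 350x350 matrices:

Strassen's algorithm requires power-of-2 dimensions. Pad 350x350 to 512x512 (next power of 2).

Standard algorithm: 350^3 = 42875000 multiplications
Strassen's algorithm: 7^(log2(512)) = 7^9 = 40353607 multiplications
Savings: 42875000 - 40353607 = 2521393 multiplications

Standard: 42875000 multiplications (350^3). Strassen: 40353607 multiplications (7^9, after padding to 512x512). Strassen reduces 8 recursive multiplications to 7 at each level.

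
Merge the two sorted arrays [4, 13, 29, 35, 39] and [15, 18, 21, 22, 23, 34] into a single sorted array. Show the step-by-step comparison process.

Merging process:

Compare 4 vs 15: take 4 from left. Merged: [4]
Compare 13 vs 15: take 13 from left. Merged: [4, 13]
Compare 29 vs 15: take 15 from right. Merged: [4, 13, 15]
Compare 29 vs 18: take 18 from right. Merged: [4, 13, 15, 18]
Compare 29 vs 21: take 21 from right. Merged: [4, 13, 15, 18, 21]
Compare 29 vs 22: take 22 from right. Merged: [4, 13, 15, 18, 21, 22]
Compare 29 vs 23: take 23 from right. Merged: [4, 13, 15, 18, 21, 22, 23]
Compare 29 vs 34: take 29 from left. Merged: [4, 13, 15, 18, 21, 22, 23, 29]
Compare 35 vs 34: take 34 from right. Merged: [4, 13, 15, 18, 21, 22, 23, 29, 34]
Append remaining from left: [35, 39]. Merged: [4, 13, 15, 18, 21, 22, 23, 29, 34, 35, 39]

Final merged array: [4, 13, 15, 18, 21, 22, 23, 29, 34, 35, 39]
Total comparisons: 9

The merged array is [4, 13, 15, 18, 21, 22, 23, 29, 34, 35, 39], requiring 9 comparisons. The merge step runs in O(n) time where n is the total number of elements.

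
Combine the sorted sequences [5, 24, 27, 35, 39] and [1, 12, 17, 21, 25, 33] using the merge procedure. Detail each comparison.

Merging process:

Compare 5 vs 1: take 1 from right. Merged: [1]
Compare 5 vs 12: take 5 from left. Merged: [1, 5]
Compare 24 vs 12: take 12 from right. Merged: [1, 5, 12]
Compare 24 vs 17: take 17 from right. Merged: [1, 5, 12, 17]
Compare 24 vs 21: take 21 from right. Merged: [1, 5, 12, 17, 21]
Compare 24 vs 25: take 24 from left. Merged: [1, 5, 12, 17, 21, 24]
Compare 27 vs 25: take 25 from right. Merged: [1, 5, 12, 17, 21, 24, 25]
Compare 27 vs 33: take 27 from left. Merged: [1, 5, 12, 17, 21, 24, 25, 27]
Compare 35 vs 33: take 33 from right. Merged: [1, 5, 12, 17, 21, 24, 25, 27, 33]
Append remaining from left: [35, 39]. Merged: [1, 5, 12, 17, 21, 24, 25, 27, 33, 35, 39]

Final merged array: [1, 5, 12, 17, 21, 24, 25, 27, 33, 35, 39]
Total comparisons: 9

The merged array is [1, 5, 12, 17, 21, 24, 25, 27, 33, 35, 39], requiring 9 comparisons. The merge step runs in O(n) time where n is the total number of elements.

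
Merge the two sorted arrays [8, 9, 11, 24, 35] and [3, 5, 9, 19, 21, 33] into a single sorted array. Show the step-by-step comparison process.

Merging process:

Compare 8 vs 3: take 3 from right. Merged: [3]
Compare 8 vs 5: take 5 from right. Merged: [3, 5]
Compare 8 vs 9: take 8 from left. Merged: [3, 5, 8]
Compare 9 vs 9: take 9 from left. Merged: [3, 5, 8, 9]
Compare 11 vs 9: take 9 from right. Merged: [3, 5, 8, 9, 9]
Compare 11 vs 19: take 11 from left. Merged: [3, 5, 8, 9, 9, 11]
Compare 24 vs 19: take 19 from right. Merged: [3, 5, 8, 9, 9, 11, 19]
Compare 24 vs 21: take 21 from right. Merged: [3, 5, 8, 9, 9, 11, 19, 21]
Compare 24 vs 33: take 24 from left. Merged: [3, 5, 8, 9, 9, 11, 19, 21, 24]
Compare 35 vs 33: take 33 from right. Merged: [3, 5, 8, 9, 9, 11, 19, 21, 24, 33]
Append remaining from left: [35]. Merged: [3, 5, 8, 9, 9, 11, 19, 21, 24, 33, 35]

Final merged array: [3, 5, 8, 9, 9, 11, 19, 21, 24, 33, 35]
Total comparisons: 10

The merged array is [3, 5, 8, 9, 9, 11, 19, 21, 24, 33, 35], requiring 10 comparisons. The merge step runs in O(n) time where n is the total number of elements.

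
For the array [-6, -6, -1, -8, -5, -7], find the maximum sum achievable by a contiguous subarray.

Using Kadane's algorithm on [-6, -6, -1, -8, -5, -7]:

Scanning through the array:
Position 1 (value -6): max_ending_here = -6, max_so_far = -6
Position 2 (value -1): max_ending_here = -1, max_so_far = -1
Position 3 (value -8): max_ending_here = -8, max_so_far = -1
Position 4 (value -5): max_ending_here = -5, max_so_far = -1
Position 5 (value -7): max_ending_here = -7, max_so_far = -1

Maximum subarray: [-1]
Maximum sum: -1

The maximum subarray is [-1] with sum -1. This subarray runs from index 2 to index 2.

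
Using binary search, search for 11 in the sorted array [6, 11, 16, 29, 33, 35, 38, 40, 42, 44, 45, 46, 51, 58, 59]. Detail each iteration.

Binary search for 11 in [6, 11, 16, 29, 33, 35, 38, 40, 42, 44, 45, 46, 51, 58, 59]:

lo=0, hi=14, mid=7, arr[mid]=40 -> 40 > 11, search left half
lo=0, hi=6, mid=3, arr[mid]=29 -> 29 > 11, search left half
lo=0, hi=2, mid=1, arr[mid]=11 -> Found target at index 1!

Binary search finds 11 at index 1 after 3 comparisons. The search repeatedly halves the search space by comparing with the middle element.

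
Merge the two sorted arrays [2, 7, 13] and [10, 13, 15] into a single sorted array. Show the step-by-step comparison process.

Merging process:

Compare 2 vs 10: take 2 from left. Merged: [2]
Compare 7 vs 10: take 7 from left. Merged: [2, 7]
Compare 13 vs 10: take 10 from right. Merged: [2, 7, 10]
Compare 13 vs 13: take 13 from left. Merged: [2, 7, 10, 13]
Append remaining from right: [13, 15]. Merged: [2, 7, 10, 13, 13, 15]

Final merged array: [2, 7, 10, 13, 13, 15]
Total comparisons: 4

The merged array is [2, 7, 10, 13, 13, 15], requiring 4 comparisons. The merge step runs in O(n) time where n is the total number of elements.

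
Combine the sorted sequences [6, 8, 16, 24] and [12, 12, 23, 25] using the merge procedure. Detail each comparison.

Merging process:

Compare 6 vs 12: take 6 from left. Merged: [6]
Compare 8 vs 12: take 8 from left. Merged: [6, 8]
Compare 16 vs 12: take 12 from right. Merged: [6, 8, 12]
Compare 16 vs 12: take 12 from right. Merged: [6, 8, 12, 12]
Compare 16 vs 23: take 16 from left. Merged: [6, 8, 12, 12, 16]
Compare 24 vs 23: take 23 from right. Merged: [6, 8, 12, 12, 16, 23]
Compare 24 vs 25: take 24 from left. Merged: [6, 8, 12, 12, 16, 23, 24]
Append remaining from right: [25]. Merged: [6, 8, 12, 12, 16, 23, 24, 25]

Final merged array: [6, 8, 12, 12, 16, 23, 24, 25]
Total comparisons: 7

The merged array is [6, 8, 12, 12, 16, 23, 24, 25], requiring 7 comparisons. The merge step runs in O(n) time where n is the total number of elements.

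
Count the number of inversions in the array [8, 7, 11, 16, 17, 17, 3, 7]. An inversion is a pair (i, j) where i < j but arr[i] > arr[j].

Finding inversions in [8, 7, 11, 16, 17, 17, 3, 7]:

(0, 1): arr[0]=8 > arr[1]=7
(0, 6): arr[0]=8 > arr[6]=3
(0, 7): arr[0]=8 > arr[7]=7
(1, 6): arr[1]=7 > arr[6]=3
(2, 6): arr[2]=11 > arr[6]=3
(2, 7): arr[2]=11 > arr[7]=7
(3, 6): arr[3]=16 > arr[6]=3
(3, 7): arr[3]=16 > arr[7]=7
(4, 6): arr[4]=17 > arr[6]=3
(4, 7): arr[4]=17 > arr[7]=7
(5, 6): arr[5]=17 > arr[6]=3
(5, 7): arr[5]=17 > arr[7]=7

Total inversions: 12

The array has 12 inversion(s): (0,1), (0,6), (0,7), (1,6), (2,6), (2,7), (3,6), (3,7), (4,6), (4,7), (5,6), (5,7). Each pair (i,j) satisfies i < j and arr[i] > arr[j].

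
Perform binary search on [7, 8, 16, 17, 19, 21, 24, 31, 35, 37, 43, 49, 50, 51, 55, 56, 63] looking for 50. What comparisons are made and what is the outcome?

Binary search for 50 in [7, 8, 16, 17, 19, 21, 24, 31, 35, 37, 43, 49, 50, 51, 55, 56, 63]:

lo=0, hi=16, mid=8, arr[mid]=35 -> 35 < 50, search right half
lo=9, hi=16, mid=12, arr[mid]=50 -> Found target at index 12!

Binary search finds 50 at index 12 after 2 comparisons. The search repeatedly halves the search space by comparing with the middle element.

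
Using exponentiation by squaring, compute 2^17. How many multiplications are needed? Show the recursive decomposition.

Computing 2^17 by squaring (build up from 2^1; each line after the first costs one multiplication):

2^1 = 2
2^2 = (2^1)^2 = 2^2 = 4
2^4 = (2^2)^2 = 4^2 = 16
2^8 = (2^4)^2 = 16^2 = 256
2^16 = (2^8)^2 = 256^2 = 65536
2^17 = 2 * 2^16 = 2 * 65536 = 131072

Result: 131072
Multiplications needed: 5 (5 lines after 2^1)

2^17 = 131072. Using exponentiation by squaring, this requires 5 multiplications. The key idea: if the exponent is even, square the half-power; if odd, multiply by the base once.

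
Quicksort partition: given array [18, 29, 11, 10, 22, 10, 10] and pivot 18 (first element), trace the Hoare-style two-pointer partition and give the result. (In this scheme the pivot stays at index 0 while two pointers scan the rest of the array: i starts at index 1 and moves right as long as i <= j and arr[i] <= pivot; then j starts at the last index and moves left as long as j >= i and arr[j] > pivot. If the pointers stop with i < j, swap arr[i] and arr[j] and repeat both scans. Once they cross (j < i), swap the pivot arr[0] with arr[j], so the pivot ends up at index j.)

Hoare-style two-pointer partition with pivot = 18:

Initial array: [18, 29, 11, 10, 22, 10, 10]

Pointers start at i = 1, j = 6.
i stops at index 1 (arr[1]=29 > 18), j stops at index 6 (arr[6]=10 <= 18): swap arr[1] and arr[6], array becomes [18, 10, 11, 10, 22, 10, 29]
i stops at index 4 (arr[4]=22 > 18), j stops at index 5 (arr[5]=10 <= 18): swap arr[4] and arr[5], array becomes [18, 10, 11, 10, 10, 22, 29]
i ends at 5, j ends at 4: the pointers have crossed (j < i), so scanning stops.

Swap pivot arr[0] with arr[4] to place pivot at position 4: [10, 10, 11, 10, 18, 22, 29]
Pivot position: 4

After partitioning with pivot 18, the array becomes [10, 10, 11, 10, 18, 22, 29]. The pivot is placed at index 4. All elements to the left of the pivot are <= 18, and all elements to the right are > 18.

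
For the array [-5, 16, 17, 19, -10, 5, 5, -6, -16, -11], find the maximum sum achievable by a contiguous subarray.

Using Kadane's algorithm on [-5, 16, 17, 19, -10, 5, 5, -6, -16, -11]:

Scanning through the array:
Position 1 (value 16): max_ending_here = 16, max_so_far = 16
Position 2 (value 17): max_ending_here = 33, max_so_far = 33
Position 3 (value 19): max_ending_here = 52, max_so_far = 52
Position 4 (value -10): max_ending_here = 42, max_so_far = 52
Position 5 (value 5): max_ending_here = 47, max_so_far = 52
Position 6 (value 5): max_ending_here = 52, max_so_far = 52
Position 7 (value -6): max_ending_here = 46, max_so_far = 52
Position 8 (value -16): max_ending_here = 30, max_so_far = 52
Position 9 (value -11): max_ending_here = 19, max_so_far = 52

Maximum subarray: [16, 17, 19]
Maximum sum: 52

The maximum subarray is [16, 17, 19] with sum 52. This subarray runs from index 1 to index 3.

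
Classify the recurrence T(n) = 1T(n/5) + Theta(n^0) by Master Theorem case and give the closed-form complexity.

Master Theorem for T(n) = 1T(n/5) + O(n^0):

a = 1, b = 5, c = 0
log_b(a) = log_5(1) = 0.0000

Case 2: c = 0 = log_5(1) = 0.0000
T(n) = O(n^0 log n) = O(log n)

For T(n) = 1T(n/5) + O(n^0): log_5(1) = 0.0000. This is Case 2 of the Master Theorem (c = log_b(a), equal work at all levels), giving O(log n).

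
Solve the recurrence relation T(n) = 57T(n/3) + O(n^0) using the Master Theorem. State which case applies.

Master Theorem for T(n) = 57T(n/3) + O(n^0):

a = 57, b = 3, c = 0
log_b(a) = log_3(57) = 3.6801

Case 1: c = 0 < log_3(57) = 3.6801
T(n) = O(n^(log_3 57))

For T(n) = 57T(n/3) + O(n^0): log_3(57) = 3.6801. This is Case 1 of the Master Theorem (c < log_b(a), work dominated by leaves), giving O(n^(log_3 57)).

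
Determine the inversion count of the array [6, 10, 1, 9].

Finding inversions in [6, 10, 1, 9]:

(0, 2): arr[0]=6 > arr[2]=1
(1, 2): arr[1]=10 > arr[2]=1
(1, 3): arr[1]=10 > arr[3]=9

Total inversions: 3

The array has 3 inversion(s): (0,2), (1,2), (1,3). Each pair (i,j) satisfies i < j and arr[i] > arr[j].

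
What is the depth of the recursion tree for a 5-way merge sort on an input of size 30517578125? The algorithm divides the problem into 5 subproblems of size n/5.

For divide and conquer with division factor 5:

Problem sizes at each level:
Level 0: 30517578125
Level 1: 6103515625
Level 2: 1220703125
Level 3: 244140625
Level 4: 48828125
Level 5: 9765625
Level 6: 1953125
Level 7: 390625
Level 8: 78125
Level 9: 15625
Level 10: 3125
Level 11: 625
Level 12: 125
Level 13: 25
Level 14: 5
Level 15: 1

The root is level 0 and the size-1 base case is level 15 (the tree spans levels 0 through 15, i.e. 16 levels counting the root), so the depth is the number of divisions: log_5(30517578125) = 15

The recursion tree depth is log_5(30517578125) = 15. At each level, the problem size is divided by 5, so it takes 15 divisions to reduce to a base case of size 1. The algorithm makes 5 recursive calls at each level.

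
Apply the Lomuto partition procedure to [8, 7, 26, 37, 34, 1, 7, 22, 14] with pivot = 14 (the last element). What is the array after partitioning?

Lomuto partition with pivot = 14:

Initial array: [8, 7, 26, 37, 34, 1, 7, 22, 14]

arr[0]=8 <= 14: swap with position 0, array becomes [8, 7, 26, 37, 34, 1, 7, 22, 14]
arr[1]=7 <= 14: swap with position 1, array becomes [8, 7, 26, 37, 34, 1, 7, 22, 14]
arr[2]=26 > 14: no swap
arr[3]=37 > 14: no swap
arr[4]=34 > 14: no swap
arr[5]=1 <= 14: swap with position 2, array becomes [8, 7, 1, 37, 34, 26, 7, 22, 14]
arr[6]=7 <= 14: swap with position 3, array becomes [8, 7, 1, 7, 34, 26, 37, 22, 14]
arr[7]=22 > 14: no swap

Place pivot at position 4: [8, 7, 1, 7, 14, 26, 37, 22, 34]
Pivot position: 4

After partitioning with pivot 14, the array becomes [8, 7, 1, 7, 14, 26, 37, 22, 34]. The pivot is placed at index 4. All elements to the left of the pivot are <= 14, and all elements to the right are > 14.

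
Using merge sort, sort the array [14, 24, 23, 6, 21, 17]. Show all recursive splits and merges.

Merge sort trace:

Split: [14, 24, 23, 6, 21, 17] -> [14, 24, 23] and [6, 21, 17]
  Split: [14, 24, 23] -> [14] and [24, 23]
    Split: [24, 23] -> [24] and [23]
    Merge: [24] + [23] -> [23, 24]
  Merge: [14] + [23, 24] -> [14, 23, 24]
  Split: [6, 21, 17] -> [6] and [21, 17]
    Split: [21, 17] -> [21] and [17]
    Merge: [21] + [17] -> [17, 21]
  Merge: [6] + [17, 21] -> [6, 17, 21]
Merge: [14, 23, 24] + [6, 17, 21] -> [6, 14, 17, 21, 23, 24]

Final sorted array: [6, 14, 17, 21, 23, 24]

The merge sort proceeds by recursively splitting the array and merging sorted halves.
After all merges, the sorted array is [6, 14, 17, 21, 23, 24].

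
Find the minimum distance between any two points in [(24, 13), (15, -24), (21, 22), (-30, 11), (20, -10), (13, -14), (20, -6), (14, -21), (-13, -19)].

Computing all pairwise distances among 9 points:

d((24, 13), (15, -24)) = 38.0789
d((24, 13), (21, 22)) = 9.4868
d((24, 13), (-30, 11)) = 54.037
d((24, 13), (20, -10)) = 23.3452
d((24, 13), (13, -14)) = 29.1548
d((24, 13), (20, -6)) = 19.4165
d((24, 13), (14, -21)) = 35.4401
d((24, 13), (-13, -19)) = 48.9183
d((15, -24), (21, 22)) = 46.3897
d((15, -24), (-30, 11)) = 57.0088
d((15, -24), (20, -10)) = 14.8661
d((15, -24), (13, -14)) = 10.198
d((15, -24), (20, -6)) = 18.6815
d((15, -24), (14, -21)) = 3.1623 <-- minimum
d((15, -24), (-13, -19)) = 28.4429
d((21, 22), (-30, 11)) = 52.1728
d((21, 22), (20, -10)) = 32.0156
d((21, 22), (13, -14)) = 36.8782
d((21, 22), (20, -6)) = 28.0179
d((21, 22), (14, -21)) = 43.566
d((21, 22), (-13, -19)) = 53.2635
d((-30, 11), (20, -10)) = 54.231
d((-30, 11), (13, -14)) = 49.7393
d((-30, 11), (20, -6)) = 52.811
d((-30, 11), (14, -21)) = 54.4059
d((-30, 11), (-13, -19)) = 34.4819
d((20, -10), (13, -14)) = 8.0623
d((20, -10), (20, -6)) = 4.0
d((20, -10), (14, -21)) = 12.53
d((20, -10), (-13, -19)) = 34.2053
d((13, -14), (20, -6)) = 10.6301
d((13, -14), (14, -21)) = 7.0711
d((13, -14), (-13, -19)) = 26.4764
d((20, -6), (14, -21)) = 16.1555
d((20, -6), (-13, -19)) = 35.4683
d((14, -21), (-13, -19)) = 27.074

Closest pair: (15, -24) and (14, -21) with distance 3.1623

The closest pair is (15, -24) and (14, -21) with Euclidean distance 3.1623. For 9 points, brute-force pairwise comparison is shown above. For large n, the divide-and-conquer algorithm (sort by x, recurse on halves, check the dividing strip) achieves O(n log n).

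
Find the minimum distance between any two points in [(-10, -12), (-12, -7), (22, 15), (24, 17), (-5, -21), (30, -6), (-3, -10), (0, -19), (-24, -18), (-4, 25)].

Computing all pairwise distances among 10 points:

d((-10, -12), (-12, -7)) = 5.3852
d((-10, -12), (22, 15)) = 41.8688
d((-10, -12), (24, 17)) = 44.6878
d((-10, -12), (-5, -21)) = 10.2956
d((-10, -12), (30, -6)) = 40.4475
d((-10, -12), (-3, -10)) = 7.2801
d((-10, -12), (0, -19)) = 12.2066
d((-10, -12), (-24, -18)) = 15.2315
d((-10, -12), (-4, 25)) = 37.4833
d((-12, -7), (22, 15)) = 40.4969
d((-12, -7), (24, 17)) = 43.2666
d((-12, -7), (-5, -21)) = 15.6525
d((-12, -7), (30, -6)) = 42.0119
d((-12, -7), (-3, -10)) = 9.4868
d((-12, -7), (0, -19)) = 16.9706
d((-12, -7), (-24, -18)) = 16.2788
d((-12, -7), (-4, 25)) = 32.9848
d((22, 15), (24, 17)) = 2.8284 <-- minimum
d((22, 15), (-5, -21)) = 45.0
d((22, 15), (30, -6)) = 22.4722
d((22, 15), (-3, -10)) = 35.3553
d((22, 15), (0, -19)) = 40.4969
d((22, 15), (-24, -18)) = 56.6127
d((22, 15), (-4, 25)) = 27.8568
d((24, 17), (-5, -21)) = 47.8017
d((24, 17), (30, -6)) = 23.7697
d((24, 17), (-3, -10)) = 38.1838
d((24, 17), (0, -19)) = 43.2666
d((24, 17), (-24, -18)) = 59.4054
d((24, 17), (-4, 25)) = 29.1204
d((-5, -21), (30, -6)) = 38.0789
d((-5, -21), (-3, -10)) = 11.1803
d((-5, -21), (0, -19)) = 5.3852
d((-5, -21), (-24, -18)) = 19.2354
d((-5, -21), (-4, 25)) = 46.0109
d((30, -6), (-3, -10)) = 33.2415
d((30, -6), (0, -19)) = 32.6956
d((30, -6), (-24, -18)) = 55.3173
d((30, -6), (-4, 25)) = 46.0109
d((-3, -10), (0, -19)) = 9.4868
d((-3, -10), (-24, -18)) = 22.4722
d((-3, -10), (-4, 25)) = 35.0143
d((0, -19), (-24, -18)) = 24.0208
d((0, -19), (-4, 25)) = 44.1814
d((-24, -18), (-4, 25)) = 47.4236

Closest pair: (22, 15) and (24, 17) with distance 2.8284

The closest pair is (22, 15) and (24, 17) with Euclidean distance 2.8284. For 10 points, brute-force pairwise comparison is shown above. For large n, the divide-and-conquer algorithm (sort by x, recurse on halves, check the dividing strip) achieves O(n log n).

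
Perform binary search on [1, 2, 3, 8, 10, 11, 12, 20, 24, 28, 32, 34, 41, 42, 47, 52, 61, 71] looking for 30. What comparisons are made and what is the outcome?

Binary search for 30 in [1, 2, 3, 8, 10, 11, 12, 20, 24, 28, 32, 34, 41, 42, 47, 52, 61, 71]:

lo=0, hi=17, mid=8, arr[mid]=24 -> 24 < 30, search right half
lo=9, hi=17, mid=13, arr[mid]=42 -> 42 > 30, search left half
lo=9, hi=12, mid=10, arr[mid]=32 -> 32 > 30, search left half
lo=9, hi=9, mid=9, arr[mid]=28 -> 28 < 30, search right half
lo=10 > hi=9, target 30 not found

Binary search determines that 30 is not in the array after 4 comparisons. The search space was exhausted without finding the target.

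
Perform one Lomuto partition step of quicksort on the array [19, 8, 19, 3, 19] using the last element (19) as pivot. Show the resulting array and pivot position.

Lomuto partition with pivot = 19:

Initial array: [19, 8, 19, 3, 19]

arr[0]=19 <= 19: swap with position 0, array becomes [19, 8, 19, 3, 19]
arr[1]=8 <= 19: swap with position 1, array becomes [19, 8, 19, 3, 19]
arr[2]=19 <= 19: swap with position 2, array becomes [19, 8, 19, 3, 19]
arr[3]=3 <= 19: swap with position 3, array becomes [19, 8, 19, 3, 19]

Place pivot at position 4: [19, 8, 19, 3, 19]
Pivot position: 4

After partitioning with pivot 19, the array becomes [19, 8, 19, 3, 19]. The pivot is placed at index 4. All elements to the left of the pivot are <= 19, and all elements to the right are > 19.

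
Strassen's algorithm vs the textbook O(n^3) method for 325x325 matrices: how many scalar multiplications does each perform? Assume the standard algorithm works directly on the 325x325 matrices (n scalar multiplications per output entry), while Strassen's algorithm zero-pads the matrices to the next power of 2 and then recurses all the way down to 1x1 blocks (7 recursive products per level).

Matrix multiplication for 325x325 matrices:

Strassen's algorithm requires power-of-2 dimensions. Pad 325x325 to 512x512 (next power of 2).

Standard algorithm: 325^3 = 34328125 multiplications
Strassen's algorithm: 7^(log2(512)) = 7^9 = 40353607 multiplications
Difference: 34328125 - 40353607 = -6025482 (Strassen uses MORE here due to padding overhead — for small or just-over-power-of-2 n, padding can outweigh the per-level savings)

Standard: 34328125 multiplications (325^3). Strassen: 40353607 multiplications (7^9, after padding to 512x512). Strassen reduces 8 recursive multiplications to 7 at each level.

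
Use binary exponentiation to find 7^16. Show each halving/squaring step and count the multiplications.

Computing 7^16 by squaring (build up from 7^1; each line after the first costs one multiplication):

7^1 = 7
7^2 = (7^1)^2 = 7^2 = 49
7^4 = (7^2)^2 = 49^2 = 2401
7^8 = (7^4)^2 = 2401^2 = 5764801
7^16 = (7^8)^2 = 5764801^2 = 33232930569601

Result: 33232930569601
Multiplications needed: 4 (4 lines after 7^1)

7^16 = 33232930569601. Using exponentiation by squaring, this requires 4 multiplications. The key idea: if the exponent is even, square the half-power; if odd, multiply by the base once.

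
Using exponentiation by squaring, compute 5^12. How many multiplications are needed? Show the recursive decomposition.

Computing 5^12 by squaring (build up from 5^1; each line after the first costs one multiplication):

5^1 = 5
5^2 = (5^1)^2 = 5^2 = 25
5^3 = 5 * 5^2 = 5 * 25 = 125
5^6 = (5^3)^2 = 125^2 = 15625
5^12 = (5^6)^2 = 15625^2 = 244140625

Result: 244140625
Multiplications needed: 4 (4 lines after 5^1)

5^12 = 244140625. Using exponentiation by squaring, this requires 4 multiplications. The key idea: if the exponent is even, square the half-power; if odd, multiply by the base once.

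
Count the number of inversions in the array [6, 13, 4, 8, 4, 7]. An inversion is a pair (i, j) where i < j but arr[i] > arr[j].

Finding inversions in [6, 13, 4, 8, 4, 7]:

(0, 2): arr[0]=6 > arr[2]=4
(0, 4): arr[0]=6 > arr[4]=4
(1, 2): arr[1]=13 > arr[2]=4
(1, 3): arr[1]=13 > arr[3]=8
(1, 4): arr[1]=13 > arr[4]=4
(1, 5): arr[1]=13 > arr[5]=7
(3, 4): arr[3]=8 > arr[4]=4
(3, 5): arr[3]=8 > arr[5]=7

Total inversions: 8

The array has 8 inversion(s): (0,2), (0,4), (1,2), (1,3), (1,4), (1,5), (3,4), (3,5). Each pair (i,j) satisfies i < j and arr[i] > arr[j].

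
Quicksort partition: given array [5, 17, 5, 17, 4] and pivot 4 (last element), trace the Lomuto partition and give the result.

Lomuto partition with pivot = 4:

Initial array: [5, 17, 5, 17, 4]

arr[0]=5 > 4: no swap
arr[1]=17 > 4: no swap
arr[2]=5 > 4: no swap
arr[3]=17 > 4: no swap

Place pivot at position 0: [4, 17, 5, 17, 5]
Pivot position: 0

After partitioning with pivot 4, the array becomes [4, 17, 5, 17, 5]. The pivot is placed at index 0. All elements to the left of the pivot are <= 4, and all elements to the right are > 4.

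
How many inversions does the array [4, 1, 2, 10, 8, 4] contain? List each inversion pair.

Finding inversions in [4, 1, 2, 10, 8, 4]:

(0, 1): arr[0]=4 > arr[1]=1
(0, 2): arr[0]=4 > arr[2]=2
(3, 4): arr[3]=10 > arr[4]=8
(3, 5): arr[3]=10 > arr[5]=4
(4, 5): arr[4]=8 > arr[5]=4

Total inversions: 5

The array has 5 inversion(s): (0,1), (0,2), (3,4), (3,5), (4,5). Each pair (i,j) satisfies i < j and arr[i] > arr[j].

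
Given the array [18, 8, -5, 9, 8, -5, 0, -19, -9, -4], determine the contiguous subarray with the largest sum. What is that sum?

Using Kadane's algorithm on [18, 8, -5, 9, 8, -5, 0, -19, -9, -4]:

Scanning through the array:
Position 1 (value 8): max_ending_here = 26, max_so_far = 26
Position 2 (value -5): max_ending_here = 21, max_so_far = 26
Position 3 (value 9): max_ending_here = 30, max_so_far = 30
Position 4 (value 8): max_ending_here = 38, max_so_far = 38
Position 5 (value -5): max_ending_here = 33, max_so_far = 38
Position 6 (value 0): max_ending_here = 33, max_so_far = 38
Position 7 (value -19): max_ending_here = 14, max_so_far = 38
Position 8 (value -9): max_ending_here = 5, max_so_far = 38
Position 9 (value -4): max_ending_here = 1, max_so_far = 38

Maximum subarray: [18, 8, -5, 9, 8]
Maximum sum: 38

The maximum subarray is [18, 8, -5, 9, 8] with sum 38. This subarray runs from index 0 to index 4.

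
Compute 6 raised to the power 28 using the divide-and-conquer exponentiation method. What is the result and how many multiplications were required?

Computing 6^28 by squaring (build up from 6^1; each line after the first costs one multiplication):

6^1 = 6
6^2 = (6^1)^2 = 6^2 = 36
6^3 = 6 * 6^2 = 6 * 36 = 216
6^6 = (6^3)^2 = 216^2 = 46656
6^7 = 6 * 6^6 = 6 * 46656 = 279936
6^14 = (6^7)^2 = 279936^2 = 78364164096
6^28 = (6^14)^2 = 78364164096^2 = 6140942214464815497216

Result: 6140942214464815497216
Multiplications needed: 6 (6 lines after 6^1)

6^28 = 6140942214464815497216. Using exponentiation by squaring, this requires 6 multiplications. The key idea: if the exponent is even, square the half-power; if odd, multiply by the base once.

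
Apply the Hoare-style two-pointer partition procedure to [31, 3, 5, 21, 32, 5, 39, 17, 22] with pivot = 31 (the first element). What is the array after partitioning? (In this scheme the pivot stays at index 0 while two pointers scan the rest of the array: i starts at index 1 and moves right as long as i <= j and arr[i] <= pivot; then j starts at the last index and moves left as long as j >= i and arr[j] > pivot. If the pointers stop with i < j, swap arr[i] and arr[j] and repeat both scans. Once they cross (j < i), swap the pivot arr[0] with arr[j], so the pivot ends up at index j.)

Hoare-style two-pointer partition with pivot = 31:

Initial array: [31, 3, 5, 21, 32, 5, 39, 17, 22]

Pointers start at i = 1, j = 8.
i stops at index 4 (arr[4]=32 > 31), j stops at index 8 (arr[8]=22 <= 31): swap arr[4] and arr[8], array becomes [31, 3, 5, 21, 22, 5, 39, 17, 32]
i stops at index 6 (arr[6]=39 > 31), j stops at index 7 (arr[7]=17 <= 31): swap arr[6] and arr[7], array becomes [31, 3, 5, 21, 22, 5, 17, 39, 32]
i ends at 7, j ends at 6: the pointers have crossed (j < i), so scanning stops.

Swap pivot arr[0] with arr[6] to place pivot at position 6: [17, 3, 5, 21, 22, 5, 31, 39, 32]
Pivot position: 6

After partitioning with pivot 31, the array becomes [17, 3, 5, 21, 22, 5, 31, 39, 32]. The pivot is placed at index 6. All elements to the left of the pivot are <= 31, and all elements to the right are > 31.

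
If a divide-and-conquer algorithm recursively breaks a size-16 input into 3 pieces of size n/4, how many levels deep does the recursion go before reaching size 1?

For divide and conquer with division factor 4:

Problem sizes at each level:
Level 0: 16
Level 1: 4
Level 2: 1

The root is level 0 and the size-1 base case is level 2 (the tree spans levels 0 through 2, i.e. 3 levels counting the root), so the depth is the number of divisions: log_4(16) = 2

The recursion tree depth is log_4(16) = 2. At each level, the problem size is divided by 4, so it takes 2 divisions to reduce to a base case of size 1. The algorithm makes 3 recursive calls at each level.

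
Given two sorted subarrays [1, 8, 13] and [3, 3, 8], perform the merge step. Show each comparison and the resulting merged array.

Merging process:

Compare 1 vs 3: take 1 from left. Merged: [1]
Compare 8 vs 3: take 3 from right. Merged: [1, 3]
Compare 8 vs 3: take 3 from right. Merged: [1, 3, 3]
Compare 8 vs 8: take 8 from left. Merged: [1, 3, 3, 8]
Compare 13 vs 8: take 8 from right. Merged: [1, 3, 3, 8, 8]
Append remaining from left: [13]. Merged: [1, 3, 3, 8, 8, 13]

Final merged array: [1, 3, 3, 8, 8, 13]
Total comparisons: 5

The merged array is [1, 3, 3, 8, 8, 13], requiring 5 comparisons. The merge step runs in O(n) time where n is the total number of elements.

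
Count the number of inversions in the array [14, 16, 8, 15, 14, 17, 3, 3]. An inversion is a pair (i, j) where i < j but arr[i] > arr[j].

Finding inversions in [14, 16, 8, 15, 14, 17, 3, 3]:

(0, 2): arr[0]=14 > arr[2]=8
(0, 6): arr[0]=14 > arr[6]=3
(0, 7): arr[0]=14 > arr[7]=3
(1, 2): arr[1]=16 > arr[2]=8
(1, 3): arr[1]=16 > arr[3]=15
(1, 4): arr[1]=16 > arr[4]=14
(1, 6): arr[1]=16 > arr[6]=3
(1, 7): arr[1]=16 > arr[7]=3
(2, 6): arr[2]=8 > arr[6]=3
(2, 7): arr[2]=8 > arr[7]=3
(3, 4): arr[3]=15 > arr[4]=14
(3, 6): arr[3]=15 > arr[6]=3
(3, 7): arr[3]=15 > arr[7]=3
(4, 6): arr[4]=14 > arr[6]=3
(4, 7): arr[4]=14 > arr[7]=3
(5, 6): arr[5]=17 > arr[6]=3
(5, 7): arr[5]=17 > arr[7]=3

Total inversions: 17

The array has 17 inversion(s): (0,2), (0,6), (0,7), (1,2), (1,3), (1,4), (1,6), (1,7), (2,6), (2,7), (3,4), (3,6), (3,7), (4,6), (4,7), (5,6), (5,7). Each pair (i,j) satisfies i < j and arr[i] > arr[j].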